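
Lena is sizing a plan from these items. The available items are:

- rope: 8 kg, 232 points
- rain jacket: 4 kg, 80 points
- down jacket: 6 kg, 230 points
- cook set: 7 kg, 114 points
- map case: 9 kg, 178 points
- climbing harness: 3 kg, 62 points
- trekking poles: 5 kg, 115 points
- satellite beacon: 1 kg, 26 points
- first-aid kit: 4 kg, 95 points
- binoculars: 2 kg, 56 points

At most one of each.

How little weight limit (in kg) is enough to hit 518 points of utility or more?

16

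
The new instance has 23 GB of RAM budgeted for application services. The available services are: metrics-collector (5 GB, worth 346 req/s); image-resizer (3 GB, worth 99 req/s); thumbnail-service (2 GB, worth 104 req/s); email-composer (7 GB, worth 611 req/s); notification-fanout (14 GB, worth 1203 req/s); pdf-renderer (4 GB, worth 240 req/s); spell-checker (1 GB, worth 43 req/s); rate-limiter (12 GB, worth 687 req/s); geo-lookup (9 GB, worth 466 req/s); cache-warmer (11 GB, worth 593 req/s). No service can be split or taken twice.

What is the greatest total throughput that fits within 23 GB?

1918

Density check — email-composer 87.29, notification-fanout 85.93, metrics-collector 69.20, pdf-renderer 60.00 are the best per GB.
Thumbnail-service + email-composer + notification-fanout uses 23 of the 23 GB and totals 1918.
Nothing else within 23 GB beats 1918.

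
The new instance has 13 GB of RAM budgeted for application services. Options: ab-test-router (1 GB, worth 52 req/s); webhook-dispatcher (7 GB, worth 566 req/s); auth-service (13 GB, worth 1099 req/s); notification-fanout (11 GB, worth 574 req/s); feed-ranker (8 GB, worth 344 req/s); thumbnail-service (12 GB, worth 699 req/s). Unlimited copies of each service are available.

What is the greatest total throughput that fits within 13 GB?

Taking auth-service: 13 GB used, 1099 in throughput.

1099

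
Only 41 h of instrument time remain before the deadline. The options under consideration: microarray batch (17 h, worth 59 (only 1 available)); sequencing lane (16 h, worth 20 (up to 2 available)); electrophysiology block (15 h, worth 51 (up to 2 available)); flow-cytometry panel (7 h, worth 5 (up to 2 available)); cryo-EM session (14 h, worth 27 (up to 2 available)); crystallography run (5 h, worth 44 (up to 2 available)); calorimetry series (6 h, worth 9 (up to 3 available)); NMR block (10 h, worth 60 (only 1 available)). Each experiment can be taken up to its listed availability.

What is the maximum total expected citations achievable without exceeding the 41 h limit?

The ratio heuristic lands on microarray batch + 2×crystallography run + NMR block (207) but leaves 4 h idle.
The 17 h tied up in microarray batch is better spent on electrophysiology block + calorimetry series — total rises to 208 (41 h).
Every other selection either busts 41 h or exceeds an availability limit or fails to beat 208.

208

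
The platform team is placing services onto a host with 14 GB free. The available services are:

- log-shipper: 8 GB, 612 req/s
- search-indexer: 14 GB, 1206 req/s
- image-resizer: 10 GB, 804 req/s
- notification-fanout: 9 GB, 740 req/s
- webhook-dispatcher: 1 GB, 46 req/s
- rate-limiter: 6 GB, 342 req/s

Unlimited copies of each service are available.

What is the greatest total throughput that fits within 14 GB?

1206

Search-indexer uses 14 of the 14 GB and totals 1206.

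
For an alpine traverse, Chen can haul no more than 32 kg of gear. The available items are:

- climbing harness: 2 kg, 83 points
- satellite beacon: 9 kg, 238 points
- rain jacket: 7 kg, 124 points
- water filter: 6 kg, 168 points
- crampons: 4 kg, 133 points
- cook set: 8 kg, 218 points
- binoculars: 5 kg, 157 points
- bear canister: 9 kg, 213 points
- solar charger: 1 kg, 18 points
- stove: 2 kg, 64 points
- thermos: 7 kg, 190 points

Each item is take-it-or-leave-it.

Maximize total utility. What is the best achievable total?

949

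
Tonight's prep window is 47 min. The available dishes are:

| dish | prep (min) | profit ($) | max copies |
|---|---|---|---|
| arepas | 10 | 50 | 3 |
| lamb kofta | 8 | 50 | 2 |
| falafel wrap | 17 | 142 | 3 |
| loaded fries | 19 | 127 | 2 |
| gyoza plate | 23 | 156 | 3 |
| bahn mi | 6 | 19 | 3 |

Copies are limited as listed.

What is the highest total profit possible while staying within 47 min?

334

Ranking by ratio (profit/min): falafel wrap 8.35, gyoza plate 6.78, loaded fries 6.68, lamb kofta 6.25.
The ratio ordering already packs tightly: lamb kofta + 2×falafel wrap, 42 min, 334.
No other feasible combination exceeds 334.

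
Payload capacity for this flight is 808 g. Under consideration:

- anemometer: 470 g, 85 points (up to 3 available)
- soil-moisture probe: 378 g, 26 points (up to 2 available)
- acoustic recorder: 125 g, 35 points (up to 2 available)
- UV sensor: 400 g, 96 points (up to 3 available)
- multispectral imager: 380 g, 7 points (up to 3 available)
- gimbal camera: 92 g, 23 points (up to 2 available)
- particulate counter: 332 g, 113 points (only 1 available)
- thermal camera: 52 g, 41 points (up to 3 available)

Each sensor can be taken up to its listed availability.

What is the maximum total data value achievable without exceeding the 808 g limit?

317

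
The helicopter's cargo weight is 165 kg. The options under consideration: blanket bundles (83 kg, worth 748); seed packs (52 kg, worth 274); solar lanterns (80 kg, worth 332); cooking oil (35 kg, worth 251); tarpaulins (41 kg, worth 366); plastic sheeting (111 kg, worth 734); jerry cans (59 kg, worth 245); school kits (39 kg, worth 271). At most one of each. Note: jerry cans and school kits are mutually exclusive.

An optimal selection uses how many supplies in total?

3

Optimal total is 1385.
One optimal bundle: blanket bundles + tarpaulins + school kits (163 kg).
Any selection reaching 1385 contains exactly 3 supplies.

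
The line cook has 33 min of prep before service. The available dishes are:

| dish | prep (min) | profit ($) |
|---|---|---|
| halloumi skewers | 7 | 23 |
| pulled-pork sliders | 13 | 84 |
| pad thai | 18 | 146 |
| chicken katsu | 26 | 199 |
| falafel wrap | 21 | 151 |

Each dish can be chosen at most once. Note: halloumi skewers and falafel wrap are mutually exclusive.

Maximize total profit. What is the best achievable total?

230

Taking pulled-pork sliders + pad thai: 31 min used, 230 in profit.
Every other selection either busts 33 min or breaks a pairing rule or fails to beat 230.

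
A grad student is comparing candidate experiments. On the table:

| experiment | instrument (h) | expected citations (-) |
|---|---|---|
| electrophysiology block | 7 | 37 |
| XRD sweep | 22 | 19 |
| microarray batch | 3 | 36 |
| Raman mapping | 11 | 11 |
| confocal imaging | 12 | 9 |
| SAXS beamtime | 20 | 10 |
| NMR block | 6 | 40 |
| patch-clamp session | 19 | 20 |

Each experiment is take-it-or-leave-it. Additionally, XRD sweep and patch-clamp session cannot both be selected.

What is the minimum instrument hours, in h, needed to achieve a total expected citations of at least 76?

Need the lightest bundle worth ≥ 76.
microarray batch + NMR block reaches 76 using 9 h.
Any bundle with less than 9 h falls short of 76.

9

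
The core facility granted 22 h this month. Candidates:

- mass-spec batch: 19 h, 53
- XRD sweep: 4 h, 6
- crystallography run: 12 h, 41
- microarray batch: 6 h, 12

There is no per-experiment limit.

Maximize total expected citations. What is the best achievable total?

59

Density check — crystallography run 3.42, mass-spec batch 2.79, microarray batch 2.00, XRD sweep 1.50 are the best per h.
Best packing: XRD sweep + crystallography run + microarray batch — 22 h, 59 total.
Nothing else within 22 h beats 59.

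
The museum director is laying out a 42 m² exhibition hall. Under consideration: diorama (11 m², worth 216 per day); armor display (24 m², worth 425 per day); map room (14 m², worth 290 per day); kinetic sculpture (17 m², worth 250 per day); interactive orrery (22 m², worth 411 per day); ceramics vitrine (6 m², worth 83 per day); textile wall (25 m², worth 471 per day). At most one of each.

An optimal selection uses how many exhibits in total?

3

Optimal total is 784.
map room + interactive orrery + ceramics vitrine hits 784 at 42 m².
Every optimal selection uses 3 exhibits.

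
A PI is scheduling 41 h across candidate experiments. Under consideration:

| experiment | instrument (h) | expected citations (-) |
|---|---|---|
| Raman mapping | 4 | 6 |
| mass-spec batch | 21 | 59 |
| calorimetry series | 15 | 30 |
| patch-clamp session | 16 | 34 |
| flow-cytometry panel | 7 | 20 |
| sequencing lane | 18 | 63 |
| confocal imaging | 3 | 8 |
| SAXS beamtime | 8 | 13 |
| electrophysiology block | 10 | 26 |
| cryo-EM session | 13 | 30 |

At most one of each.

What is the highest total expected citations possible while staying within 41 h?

122

The ratio heuristic lands on flow-cytometry panel + sequencing lane + confocal imaging + electrophysiology block (117) but leaves 3 h idle.
Replace flow-cytometry panel and confocal imaging and electrophysiology block with mass-spec batch: the trade gains 5 net, giving 122 at 39 h.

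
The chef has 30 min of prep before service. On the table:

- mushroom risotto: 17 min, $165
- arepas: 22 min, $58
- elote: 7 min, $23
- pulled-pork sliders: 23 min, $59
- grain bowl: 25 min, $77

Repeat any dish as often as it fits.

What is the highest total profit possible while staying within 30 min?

Density check — mushroom risotto 9.71, elote 3.29, grain bowl 3.08, arepas 2.64 are the best per min.
The ratio ordering already packs tightly: mushroom risotto + elote, 24 min, 188.
Every other selection either busts 30 min or fails to beat 188.

188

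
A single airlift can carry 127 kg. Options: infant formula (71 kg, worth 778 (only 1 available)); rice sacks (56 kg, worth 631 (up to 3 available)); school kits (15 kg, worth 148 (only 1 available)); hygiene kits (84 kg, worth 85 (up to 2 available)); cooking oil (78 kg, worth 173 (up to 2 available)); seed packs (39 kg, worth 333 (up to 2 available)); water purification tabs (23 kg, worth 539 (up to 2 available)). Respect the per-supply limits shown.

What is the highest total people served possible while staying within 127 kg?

By people served per kg: water purification tabs 23.43, rice sacks 11.27, infant formula 10.96, school kits 9.87 lead.
Taking rice sacks + school kits + 2×water purification tabs: 117 kg used, 1857 in people served.
That's the maximum — no swap from here does better than 1857.

1857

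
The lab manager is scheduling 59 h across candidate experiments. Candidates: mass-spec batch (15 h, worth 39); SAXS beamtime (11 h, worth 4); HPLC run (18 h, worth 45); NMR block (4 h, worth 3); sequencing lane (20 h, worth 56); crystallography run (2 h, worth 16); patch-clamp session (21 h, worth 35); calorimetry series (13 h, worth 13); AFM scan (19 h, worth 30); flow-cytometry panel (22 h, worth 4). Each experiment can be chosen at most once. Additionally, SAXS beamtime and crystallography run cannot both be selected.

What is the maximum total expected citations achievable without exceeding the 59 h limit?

159

Best packing: mass-spec batch + HPLC run + NMR block + sequencing lane + crystallography run — 59 h, 159 total.
Runner-up mass-spec batch + HPLC run + sequencing lane + crystallography run tops out at 156.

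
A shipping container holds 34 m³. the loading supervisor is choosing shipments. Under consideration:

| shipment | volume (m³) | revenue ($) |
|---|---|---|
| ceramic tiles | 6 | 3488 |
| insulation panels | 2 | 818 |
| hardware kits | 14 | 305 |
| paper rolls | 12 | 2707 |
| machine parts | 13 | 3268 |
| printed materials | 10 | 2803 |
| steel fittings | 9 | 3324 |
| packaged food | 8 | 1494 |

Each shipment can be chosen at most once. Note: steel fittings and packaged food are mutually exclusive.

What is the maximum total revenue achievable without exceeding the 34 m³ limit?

Greedy by ratio would take ceramic tiles + insulation panels + printed materials + steel fittings: 27 m³ used, total 10433.
Replace printed materials with machine parts: the trade gains 465 net, giving 10898 at 30 m³.
Nothing else feasible within 34 m³ beats 10898.

10898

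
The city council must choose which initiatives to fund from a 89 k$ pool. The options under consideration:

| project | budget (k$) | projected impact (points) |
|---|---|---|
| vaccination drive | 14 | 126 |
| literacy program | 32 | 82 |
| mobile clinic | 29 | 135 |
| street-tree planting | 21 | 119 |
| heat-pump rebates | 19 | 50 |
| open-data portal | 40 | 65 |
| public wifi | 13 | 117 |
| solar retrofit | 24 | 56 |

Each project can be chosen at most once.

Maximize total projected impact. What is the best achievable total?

497

Density check — vaccination drive 9.00, public wifi 9.00, street-tree planting 5.67 are the best per k$.
The ratio ordering already packs tightly: vaccination drive + mobile clinic + street-tree planting + public wifi, 77 k$, 497.
Next best is vaccination drive + literacy program + mobile clinic + public wifi at 460 (88 k$) — short by 37.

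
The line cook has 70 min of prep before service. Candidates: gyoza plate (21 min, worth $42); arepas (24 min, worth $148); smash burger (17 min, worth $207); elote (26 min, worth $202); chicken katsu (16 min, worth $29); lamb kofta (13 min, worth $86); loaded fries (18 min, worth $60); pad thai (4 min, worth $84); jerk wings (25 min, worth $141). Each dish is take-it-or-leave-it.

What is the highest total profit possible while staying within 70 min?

580

Filling by ratio: smash burger + elote + lamb kofta + pad thai for 579, with 10 min left unused.
Replace elote and lamb kofta with arepas + jerk wings: the trade gains 1 net, giving 580 at 70 min.
An exhaustive check of the 512 subsets confirms 580.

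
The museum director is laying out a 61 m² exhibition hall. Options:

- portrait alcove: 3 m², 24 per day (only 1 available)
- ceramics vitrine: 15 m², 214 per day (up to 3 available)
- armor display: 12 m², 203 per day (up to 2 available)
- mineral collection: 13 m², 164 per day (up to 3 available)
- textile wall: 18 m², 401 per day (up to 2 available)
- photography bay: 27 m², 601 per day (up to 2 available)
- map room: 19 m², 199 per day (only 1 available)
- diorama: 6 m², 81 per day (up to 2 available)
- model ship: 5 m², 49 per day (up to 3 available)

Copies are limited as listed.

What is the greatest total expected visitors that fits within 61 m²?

Greedy by ratio would take 2×armor display + 2×textile wall: 60 m² used, total 1208.
Replace 2×armor display and 2×textile wall with 2×photography bay + diorama: the trade gains 75 net, giving 1283 at 60 m².
The spare 1 m² is too small for any remaining exhibit, and no exchange beats 1283.

1283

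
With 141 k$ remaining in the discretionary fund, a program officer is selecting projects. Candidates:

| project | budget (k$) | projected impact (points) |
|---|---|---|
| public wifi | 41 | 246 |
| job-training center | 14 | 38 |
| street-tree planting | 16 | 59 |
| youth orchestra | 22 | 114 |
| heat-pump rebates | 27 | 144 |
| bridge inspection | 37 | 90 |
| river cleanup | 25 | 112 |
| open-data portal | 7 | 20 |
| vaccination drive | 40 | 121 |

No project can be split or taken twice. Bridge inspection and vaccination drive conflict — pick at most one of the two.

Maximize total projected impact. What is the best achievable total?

Taking public wifi + street-tree planting + youth orchestra + heat-pump rebates + river cleanup + open-data portal: 138 k$ used, 695 in projected impact.

695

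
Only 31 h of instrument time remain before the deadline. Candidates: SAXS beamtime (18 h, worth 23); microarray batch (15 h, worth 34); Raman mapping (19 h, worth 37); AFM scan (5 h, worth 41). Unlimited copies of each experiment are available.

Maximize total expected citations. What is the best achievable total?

246

Best packing: 6×AFM scan — 30 h, 246 total.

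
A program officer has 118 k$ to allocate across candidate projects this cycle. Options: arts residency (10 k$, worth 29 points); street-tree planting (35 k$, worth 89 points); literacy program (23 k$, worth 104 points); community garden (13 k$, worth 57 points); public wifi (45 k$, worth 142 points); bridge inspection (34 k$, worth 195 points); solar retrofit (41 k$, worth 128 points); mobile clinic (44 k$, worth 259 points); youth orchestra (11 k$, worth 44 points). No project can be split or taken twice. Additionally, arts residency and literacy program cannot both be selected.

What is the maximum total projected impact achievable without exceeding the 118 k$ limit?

Literacy program + community garden + bridge inspection + mobile clinic uses 114 of the 118 k$ and totals 615.
An exhaustive check of the 512 subsets confirms 615.

615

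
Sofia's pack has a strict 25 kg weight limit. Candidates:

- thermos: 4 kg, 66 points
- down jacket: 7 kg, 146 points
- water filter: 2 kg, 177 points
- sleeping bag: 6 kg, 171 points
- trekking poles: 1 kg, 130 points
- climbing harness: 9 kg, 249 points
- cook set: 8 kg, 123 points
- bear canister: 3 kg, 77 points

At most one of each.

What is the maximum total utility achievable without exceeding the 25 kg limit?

873

Greedy by ratio would take thermos + water filter + sleeping bag + trekking poles + climbing harness + bear canister: 25 kg used, total 870.
Replace thermos and bear canister with down jacket: the trade gains 3 net, giving 873 at 25 kg.
Runner-up thermos + water filter + sleeping bag + trekking poles + climbing harness + bear canister tops out at 870.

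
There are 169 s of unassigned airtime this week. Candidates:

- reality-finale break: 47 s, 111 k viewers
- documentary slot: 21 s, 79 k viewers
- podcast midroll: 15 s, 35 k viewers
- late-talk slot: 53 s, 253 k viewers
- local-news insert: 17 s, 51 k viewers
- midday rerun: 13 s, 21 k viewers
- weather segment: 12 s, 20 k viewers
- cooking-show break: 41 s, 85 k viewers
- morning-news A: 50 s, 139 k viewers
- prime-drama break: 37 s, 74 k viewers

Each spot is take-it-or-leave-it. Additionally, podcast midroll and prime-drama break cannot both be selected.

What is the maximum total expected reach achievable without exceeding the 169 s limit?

Greedy by ratio would take documentary slot + podcast midroll + late-talk slot + local-news insert + weather segment + morning-news A: 168 s used, total 577.
Replace weather segment with midday rerun: the trade gains 1 net, giving 578 at 169 s.
That's the maximum — no feasible swap from here does better than 578.

578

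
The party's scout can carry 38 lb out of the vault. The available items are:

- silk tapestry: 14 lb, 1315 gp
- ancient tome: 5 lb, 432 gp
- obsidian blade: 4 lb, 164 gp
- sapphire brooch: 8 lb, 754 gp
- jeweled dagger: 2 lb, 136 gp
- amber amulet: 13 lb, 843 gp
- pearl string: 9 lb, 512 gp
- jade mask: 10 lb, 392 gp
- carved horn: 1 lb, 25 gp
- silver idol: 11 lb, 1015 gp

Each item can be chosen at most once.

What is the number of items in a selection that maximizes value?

4

Best achievable value is 3516.
For example silk tapestry + ancient tome + sapphire brooch + silver idol achieves it, using 38 lb.
Any selection reaching 3516 contains exactly 4 items.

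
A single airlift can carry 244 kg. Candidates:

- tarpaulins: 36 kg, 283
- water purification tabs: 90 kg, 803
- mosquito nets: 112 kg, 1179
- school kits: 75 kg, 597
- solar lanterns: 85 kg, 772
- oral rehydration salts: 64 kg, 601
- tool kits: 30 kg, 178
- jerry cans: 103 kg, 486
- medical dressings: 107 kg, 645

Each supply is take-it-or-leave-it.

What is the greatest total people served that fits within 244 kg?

A density-first pass picks tarpaulins + mosquito nets + oral rehydration salts + tool kits — 2241 at 242 kg.
The 94 kg tied up in oral rehydration salts and tool kits is better spent on water purification tabs — total rises to 2265 (238 kg).

2265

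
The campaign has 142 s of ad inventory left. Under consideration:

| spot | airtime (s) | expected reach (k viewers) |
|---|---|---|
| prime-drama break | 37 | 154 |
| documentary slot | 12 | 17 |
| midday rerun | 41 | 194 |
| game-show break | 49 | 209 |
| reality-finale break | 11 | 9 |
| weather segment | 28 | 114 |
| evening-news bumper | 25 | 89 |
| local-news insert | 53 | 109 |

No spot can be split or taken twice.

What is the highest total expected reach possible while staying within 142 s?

574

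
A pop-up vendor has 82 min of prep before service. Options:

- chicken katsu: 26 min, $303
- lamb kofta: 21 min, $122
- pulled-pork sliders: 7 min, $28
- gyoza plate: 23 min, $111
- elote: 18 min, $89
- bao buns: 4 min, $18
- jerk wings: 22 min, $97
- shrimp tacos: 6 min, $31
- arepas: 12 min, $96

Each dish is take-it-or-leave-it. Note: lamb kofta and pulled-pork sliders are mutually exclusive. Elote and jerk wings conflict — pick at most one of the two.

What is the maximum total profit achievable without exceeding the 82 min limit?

Taking chicken katsu + lamb kofta + gyoza plate + arepas: 82 min used, 632 in profit.

632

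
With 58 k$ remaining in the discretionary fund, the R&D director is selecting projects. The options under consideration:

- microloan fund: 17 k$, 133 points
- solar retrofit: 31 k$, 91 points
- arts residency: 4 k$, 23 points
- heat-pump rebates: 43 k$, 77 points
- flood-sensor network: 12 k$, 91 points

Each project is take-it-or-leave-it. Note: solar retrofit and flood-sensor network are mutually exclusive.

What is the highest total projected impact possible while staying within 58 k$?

Density check — microloan fund 7.82, flood-sensor network 7.58, arts residency 5.75, solar retrofit 2.94 are the best per k$.
Microloan fund + solar retrofit + arts residency uses 52 of the 58 k$ and totals 247.

247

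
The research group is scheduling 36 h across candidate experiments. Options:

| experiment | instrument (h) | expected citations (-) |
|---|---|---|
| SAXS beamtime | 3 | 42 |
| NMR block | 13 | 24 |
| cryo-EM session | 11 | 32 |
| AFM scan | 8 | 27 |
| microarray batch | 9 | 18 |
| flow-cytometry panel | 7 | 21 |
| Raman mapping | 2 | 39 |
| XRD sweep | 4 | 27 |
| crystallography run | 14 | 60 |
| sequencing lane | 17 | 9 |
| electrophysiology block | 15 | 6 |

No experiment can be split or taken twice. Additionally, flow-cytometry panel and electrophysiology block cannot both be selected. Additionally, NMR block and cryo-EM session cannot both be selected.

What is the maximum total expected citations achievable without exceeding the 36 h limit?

A density-first pass picks SAXS beamtime + AFM scan + Raman mapping + XRD sweep + crystallography run — 195 at 31 h.
Dropping AFM scan frees 8 h; slotting in cryo-EM session (11 h) lifts the total to 200 at 34 h.
Next best is SAXS beamtime + AFM scan + Raman mapping + XRD sweep + crystallography run at 195 (31 h) — short by 5.

200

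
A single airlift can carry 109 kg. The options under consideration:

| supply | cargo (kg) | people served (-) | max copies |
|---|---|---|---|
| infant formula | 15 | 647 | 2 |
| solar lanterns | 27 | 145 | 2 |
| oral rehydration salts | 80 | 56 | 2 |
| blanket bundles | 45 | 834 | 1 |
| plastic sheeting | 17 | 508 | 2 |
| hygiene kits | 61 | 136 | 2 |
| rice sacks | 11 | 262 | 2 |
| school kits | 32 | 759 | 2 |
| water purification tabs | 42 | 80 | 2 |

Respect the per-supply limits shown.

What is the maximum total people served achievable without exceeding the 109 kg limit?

3331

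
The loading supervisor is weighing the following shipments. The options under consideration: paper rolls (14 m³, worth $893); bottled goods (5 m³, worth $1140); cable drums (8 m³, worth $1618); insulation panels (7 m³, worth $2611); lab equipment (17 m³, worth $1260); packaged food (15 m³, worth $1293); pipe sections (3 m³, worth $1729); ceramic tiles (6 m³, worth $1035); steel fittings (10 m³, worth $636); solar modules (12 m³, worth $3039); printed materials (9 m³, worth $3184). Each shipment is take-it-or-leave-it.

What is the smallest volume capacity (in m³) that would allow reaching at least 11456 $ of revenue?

Need the lightest bundle worth ≥ 11456.
bottled goods + insulation panels + pipe sections + solar modules + printed materials reaches 11703 using 36 m³.
Any bundle with less than 36 m³ falls short of 11456.

36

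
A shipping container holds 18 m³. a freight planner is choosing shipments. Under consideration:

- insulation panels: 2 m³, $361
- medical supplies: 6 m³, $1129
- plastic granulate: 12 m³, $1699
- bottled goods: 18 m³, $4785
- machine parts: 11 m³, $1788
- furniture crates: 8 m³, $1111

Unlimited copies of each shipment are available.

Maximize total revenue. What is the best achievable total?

Best packing: bottled goods — 18 m³, 4785 total.
That's the maximum — no swap from here does better than 4785.

4785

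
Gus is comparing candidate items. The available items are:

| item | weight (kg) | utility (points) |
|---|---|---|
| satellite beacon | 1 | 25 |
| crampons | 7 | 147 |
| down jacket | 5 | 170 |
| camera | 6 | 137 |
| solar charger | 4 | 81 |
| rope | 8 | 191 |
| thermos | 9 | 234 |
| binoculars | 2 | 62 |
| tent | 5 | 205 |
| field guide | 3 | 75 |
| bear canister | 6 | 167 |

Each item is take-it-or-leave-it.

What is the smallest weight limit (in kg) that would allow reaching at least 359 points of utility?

Need the lightest bundle worth ≥ 359.
down jacket + tent reaches 375 using 10 kg.
Any bundle with less than 10 kg falls short of 359.

10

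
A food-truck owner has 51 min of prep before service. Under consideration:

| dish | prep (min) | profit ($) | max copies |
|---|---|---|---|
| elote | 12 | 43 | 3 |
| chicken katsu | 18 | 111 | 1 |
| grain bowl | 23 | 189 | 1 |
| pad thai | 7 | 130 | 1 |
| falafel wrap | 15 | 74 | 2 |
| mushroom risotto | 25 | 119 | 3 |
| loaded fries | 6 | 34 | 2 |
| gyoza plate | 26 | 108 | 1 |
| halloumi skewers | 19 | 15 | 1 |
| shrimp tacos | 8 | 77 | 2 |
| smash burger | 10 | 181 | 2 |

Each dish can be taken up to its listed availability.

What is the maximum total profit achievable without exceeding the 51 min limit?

By profit per min: pad thai 18.57, smash burger 18.10, shrimp tacos 9.62 lead.
Taking the top-ratio dishes first gives pad thai + loaded fries + 2×shrimp tacos + 2×smash burger for 680 (49 min).
Dropping loaded fries and 2×shrimp tacos frees 22 min; slotting in grain bowl (23 min) lifts the total to 681 at 50 min.

681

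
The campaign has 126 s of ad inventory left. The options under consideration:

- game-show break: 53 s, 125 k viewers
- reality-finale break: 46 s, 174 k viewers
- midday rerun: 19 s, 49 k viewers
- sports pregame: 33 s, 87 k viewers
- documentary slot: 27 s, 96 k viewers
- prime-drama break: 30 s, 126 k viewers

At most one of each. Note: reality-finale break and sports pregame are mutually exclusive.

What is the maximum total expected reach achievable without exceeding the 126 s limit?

445

Density check — prime-drama break 4.20, reality-finale break 3.78, documentary slot 3.56 are the best per s.
Best packing: reality-finale break + midday rerun + documentary slot + prime-drama break — 122 s, 445 total.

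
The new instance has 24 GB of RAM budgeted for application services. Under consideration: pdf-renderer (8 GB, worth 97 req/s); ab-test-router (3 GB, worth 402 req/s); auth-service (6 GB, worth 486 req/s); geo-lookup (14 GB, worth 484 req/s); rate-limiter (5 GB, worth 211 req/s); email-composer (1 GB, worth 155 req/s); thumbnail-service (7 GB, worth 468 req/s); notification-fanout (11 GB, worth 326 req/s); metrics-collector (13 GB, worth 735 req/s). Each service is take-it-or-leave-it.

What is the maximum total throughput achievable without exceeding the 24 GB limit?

1778

Greedy by ratio would take ab-test-router + auth-service + rate-limiter + email-composer + thumbnail-service: 22 GB used, total 1722.
The 12 GB tied up in rate-limiter and thumbnail-service is better spent on metrics-collector — total rises to 1778 (23 GB).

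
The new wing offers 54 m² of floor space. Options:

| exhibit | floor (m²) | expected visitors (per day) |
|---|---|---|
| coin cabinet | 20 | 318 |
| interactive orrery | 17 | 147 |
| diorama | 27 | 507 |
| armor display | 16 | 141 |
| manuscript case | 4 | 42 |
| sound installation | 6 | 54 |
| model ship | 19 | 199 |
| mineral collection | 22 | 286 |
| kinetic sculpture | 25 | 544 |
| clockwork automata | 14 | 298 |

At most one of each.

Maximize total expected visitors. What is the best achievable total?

1051

Greedy by ratio would take manuscript case + sound installation + kinetic sculpture + clockwork automata: 49 m² used, total 938.
The 24 m² tied up in manuscript case and sound installation and clockwork automata is better spent on diorama — total rises to 1051 (52 m²).
An exhaustive check of the 1024 subsets confirms 1051.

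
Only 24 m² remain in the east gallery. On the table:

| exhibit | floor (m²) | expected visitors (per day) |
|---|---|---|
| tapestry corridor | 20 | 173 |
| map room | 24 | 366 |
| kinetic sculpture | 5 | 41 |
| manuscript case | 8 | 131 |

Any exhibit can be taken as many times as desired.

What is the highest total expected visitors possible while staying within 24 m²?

393

Density check — manuscript case 16.38, map room 15.25, tapestry corridor 8.65 are the best per m².
Best packing: 3×manuscript case — 24 m², 393 total.
Nothing else within 24 m² beats 393.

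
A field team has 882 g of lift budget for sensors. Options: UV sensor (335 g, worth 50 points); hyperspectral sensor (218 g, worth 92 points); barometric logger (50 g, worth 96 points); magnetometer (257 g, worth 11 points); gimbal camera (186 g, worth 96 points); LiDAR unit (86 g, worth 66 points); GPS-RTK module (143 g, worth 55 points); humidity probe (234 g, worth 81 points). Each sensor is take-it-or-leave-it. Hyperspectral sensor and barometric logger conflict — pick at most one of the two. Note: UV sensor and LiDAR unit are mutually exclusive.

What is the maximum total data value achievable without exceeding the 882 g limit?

394

By data value per g: barometric logger 1.92, LiDAR unit 0.77, gimbal camera 0.52 lead.
Barometric logger + gimbal camera + LiDAR unit + GPS-RTK module + humidity probe uses 699 of the 882 g and totals 394.
Next best is hyperspectral sensor + gimbal camera + LiDAR unit + GPS-RTK module + humidity probe at 390 (867 g) — short by 4.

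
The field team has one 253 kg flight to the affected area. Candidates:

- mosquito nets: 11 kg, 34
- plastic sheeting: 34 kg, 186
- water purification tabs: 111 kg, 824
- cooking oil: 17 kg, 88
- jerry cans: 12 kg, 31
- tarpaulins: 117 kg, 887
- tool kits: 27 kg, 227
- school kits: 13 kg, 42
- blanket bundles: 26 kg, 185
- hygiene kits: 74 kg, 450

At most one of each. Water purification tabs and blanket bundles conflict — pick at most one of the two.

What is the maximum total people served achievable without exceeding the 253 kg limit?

Density check — tool kits 8.41, tarpaulins 7.58, water purification tabs 7.42, blanket bundles 7.12 are the best per kg.
A density-first pass picks tarpaulins + tool kits + blanket bundles + hygiene kits — 1749 at 244 kg.
But water purification tabs + cooking oil + tarpaulins fits in 245 kg and reaches 1799.

1799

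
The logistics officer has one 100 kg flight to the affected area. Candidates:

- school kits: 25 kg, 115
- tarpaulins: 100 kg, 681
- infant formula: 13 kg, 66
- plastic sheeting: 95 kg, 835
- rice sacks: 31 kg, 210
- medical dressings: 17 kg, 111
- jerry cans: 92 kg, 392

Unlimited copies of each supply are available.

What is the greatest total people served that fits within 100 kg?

835

The ratio ordering already packs tightly: plastic sheeting, 95 kg, 835.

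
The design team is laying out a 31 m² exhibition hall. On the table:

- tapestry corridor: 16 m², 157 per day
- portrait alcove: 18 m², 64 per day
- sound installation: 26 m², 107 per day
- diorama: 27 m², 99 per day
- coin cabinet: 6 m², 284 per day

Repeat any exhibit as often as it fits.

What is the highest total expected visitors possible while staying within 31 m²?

1420

Best packing: 5×coin cabinet — 30 m², 1420 total.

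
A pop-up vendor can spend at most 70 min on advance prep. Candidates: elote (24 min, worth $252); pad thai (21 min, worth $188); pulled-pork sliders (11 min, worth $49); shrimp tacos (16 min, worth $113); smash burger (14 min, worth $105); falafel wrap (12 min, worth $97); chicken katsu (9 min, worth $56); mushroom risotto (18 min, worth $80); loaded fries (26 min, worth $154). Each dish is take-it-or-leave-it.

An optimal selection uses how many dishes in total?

Optimal total is 609.
One optimal bundle: elote + pad thai + shrimp tacos + chicken katsu (70 min).
Every optimal selection uses 4 dishes.

4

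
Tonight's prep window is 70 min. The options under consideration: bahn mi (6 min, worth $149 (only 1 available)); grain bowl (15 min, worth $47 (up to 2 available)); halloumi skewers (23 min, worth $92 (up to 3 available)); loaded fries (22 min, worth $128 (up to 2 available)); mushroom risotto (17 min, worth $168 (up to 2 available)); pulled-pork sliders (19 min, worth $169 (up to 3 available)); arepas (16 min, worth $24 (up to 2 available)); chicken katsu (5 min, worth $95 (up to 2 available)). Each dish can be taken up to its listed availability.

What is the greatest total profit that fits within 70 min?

Ranking by ratio (profit/min): bahn mi 24.83, chicken katsu 19.00, mushroom risotto 9.88, pulled-pork sliders 8.89.
Bahn mi + 2×mushroom risotto + pulled-pork sliders + 2×chicken katsu uses 69 of the 70 min and totals 844.

844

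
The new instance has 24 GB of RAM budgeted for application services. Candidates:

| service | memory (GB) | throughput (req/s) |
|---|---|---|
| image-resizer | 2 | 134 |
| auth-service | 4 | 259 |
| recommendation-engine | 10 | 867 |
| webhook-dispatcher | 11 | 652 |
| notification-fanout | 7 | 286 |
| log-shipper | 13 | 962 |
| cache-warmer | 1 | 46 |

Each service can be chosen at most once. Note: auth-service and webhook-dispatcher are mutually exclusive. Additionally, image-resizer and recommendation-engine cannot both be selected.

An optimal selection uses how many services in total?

3

The maximum throughput within 24 GB is 1875.
recommendation-engine + log-shipper + cache-warmer hits 1875 at 24 GB.
Any selection reaching 1875 contains exactly 3 services.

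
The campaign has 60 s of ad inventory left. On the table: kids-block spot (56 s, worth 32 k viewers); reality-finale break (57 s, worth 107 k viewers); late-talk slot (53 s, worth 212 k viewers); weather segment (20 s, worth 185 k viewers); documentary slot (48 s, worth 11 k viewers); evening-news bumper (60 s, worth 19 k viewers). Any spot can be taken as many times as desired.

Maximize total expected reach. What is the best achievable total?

555

3×weather segment uses 60 of the 60 s and totals 555.
Nothing else within 60 s beats 555.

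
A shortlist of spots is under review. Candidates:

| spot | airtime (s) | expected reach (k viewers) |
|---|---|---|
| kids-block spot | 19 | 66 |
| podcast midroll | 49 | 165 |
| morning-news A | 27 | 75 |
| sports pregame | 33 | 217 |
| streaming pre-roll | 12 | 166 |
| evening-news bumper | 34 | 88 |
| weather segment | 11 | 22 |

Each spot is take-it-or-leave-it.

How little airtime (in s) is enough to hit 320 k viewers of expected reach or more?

45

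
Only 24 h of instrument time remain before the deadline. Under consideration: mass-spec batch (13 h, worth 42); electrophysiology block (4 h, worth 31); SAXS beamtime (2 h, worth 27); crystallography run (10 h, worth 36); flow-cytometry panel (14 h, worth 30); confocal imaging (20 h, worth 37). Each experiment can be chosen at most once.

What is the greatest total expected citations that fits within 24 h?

Ranking by ratio (expected citations/h): SAXS beamtime 13.50, electrophysiology block 7.75, crystallography run 3.60, mass-spec batch 3.23.
Filling by ratio: electrophysiology block + SAXS beamtime + crystallography run for 94, with 8 h left unused.
Dropping crystallography run frees 10 h; slotting in mass-spec batch (13 h) lifts the total to 100 at 19 h.

100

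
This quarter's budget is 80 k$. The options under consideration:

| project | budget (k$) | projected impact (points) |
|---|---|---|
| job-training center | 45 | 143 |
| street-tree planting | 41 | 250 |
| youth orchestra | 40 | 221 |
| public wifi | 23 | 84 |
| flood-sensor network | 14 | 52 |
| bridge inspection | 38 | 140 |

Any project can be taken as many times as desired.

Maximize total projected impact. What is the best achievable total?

442

Density check — street-tree planting 6.10, youth orchestra 5.53, flood-sensor network 3.71 are the best per k$.
The ratio heuristic lands on street-tree planting + 2×flood-sensor network (354) but leaves 11 k$ idle.
Dropping street-tree planting and 2×flood-sensor network frees 69 k$; slotting in 2×youth orchestra (80 k$) lifts the total to 442 at 80 k$.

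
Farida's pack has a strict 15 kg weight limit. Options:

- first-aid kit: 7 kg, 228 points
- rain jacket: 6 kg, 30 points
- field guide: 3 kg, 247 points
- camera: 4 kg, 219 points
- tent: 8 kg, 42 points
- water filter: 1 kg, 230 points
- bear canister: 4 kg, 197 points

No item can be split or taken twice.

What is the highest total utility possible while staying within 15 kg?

Taking the top-ratio items first gives field guide + camera + water filter + bear canister for 893 (12 kg).
Dropping bear canister frees 4 kg; slotting in first-aid kit (7 kg) lifts the total to 924 at 15 kg.
An exhaustive check of the 128 subsets confirms 924.

924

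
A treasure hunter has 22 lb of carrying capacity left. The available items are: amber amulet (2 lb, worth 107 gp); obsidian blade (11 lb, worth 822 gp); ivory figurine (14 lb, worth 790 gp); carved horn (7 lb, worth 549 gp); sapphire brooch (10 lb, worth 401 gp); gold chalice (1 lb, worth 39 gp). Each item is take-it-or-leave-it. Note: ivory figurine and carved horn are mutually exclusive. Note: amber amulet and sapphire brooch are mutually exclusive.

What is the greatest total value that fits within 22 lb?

1517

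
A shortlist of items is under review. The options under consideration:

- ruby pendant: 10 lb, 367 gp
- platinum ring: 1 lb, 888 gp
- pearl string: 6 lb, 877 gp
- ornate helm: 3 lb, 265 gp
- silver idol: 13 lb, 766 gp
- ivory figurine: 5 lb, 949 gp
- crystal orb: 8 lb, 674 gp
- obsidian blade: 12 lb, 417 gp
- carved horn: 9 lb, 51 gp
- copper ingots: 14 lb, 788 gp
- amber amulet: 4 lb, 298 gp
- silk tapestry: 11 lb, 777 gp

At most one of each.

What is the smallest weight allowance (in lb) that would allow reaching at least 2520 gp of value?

12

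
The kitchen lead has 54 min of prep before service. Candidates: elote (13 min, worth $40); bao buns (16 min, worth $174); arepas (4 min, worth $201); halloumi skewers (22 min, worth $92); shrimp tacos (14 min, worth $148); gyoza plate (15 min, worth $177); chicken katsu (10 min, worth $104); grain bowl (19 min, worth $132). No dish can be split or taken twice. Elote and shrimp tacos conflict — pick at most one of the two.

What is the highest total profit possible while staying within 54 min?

The ratio ordering already packs tightly: bao buns + arepas + shrimp tacos + gyoza plate, 49 min, 700.
The closest alternative, bao buns + arepas + gyoza plate + grain bowl, reaches only 684.

700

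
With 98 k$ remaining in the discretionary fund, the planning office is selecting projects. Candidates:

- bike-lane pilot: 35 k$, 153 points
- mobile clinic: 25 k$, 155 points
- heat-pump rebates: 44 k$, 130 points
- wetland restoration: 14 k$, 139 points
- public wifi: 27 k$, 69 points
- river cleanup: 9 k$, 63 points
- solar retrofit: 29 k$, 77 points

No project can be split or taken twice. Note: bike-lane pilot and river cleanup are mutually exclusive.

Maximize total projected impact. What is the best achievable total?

487

Ranking by ratio (projected impact/k$): wetland restoration 9.93, river cleanup 7.00, mobile clinic 6.20.
Taking mobile clinic + heat-pump rebates + wetland restoration + river cleanup: 92 k$ used, 487 in projected impact.
Next best is bike-lane pilot + mobile clinic + wetland restoration at 447 (74 k$) — short by 40.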